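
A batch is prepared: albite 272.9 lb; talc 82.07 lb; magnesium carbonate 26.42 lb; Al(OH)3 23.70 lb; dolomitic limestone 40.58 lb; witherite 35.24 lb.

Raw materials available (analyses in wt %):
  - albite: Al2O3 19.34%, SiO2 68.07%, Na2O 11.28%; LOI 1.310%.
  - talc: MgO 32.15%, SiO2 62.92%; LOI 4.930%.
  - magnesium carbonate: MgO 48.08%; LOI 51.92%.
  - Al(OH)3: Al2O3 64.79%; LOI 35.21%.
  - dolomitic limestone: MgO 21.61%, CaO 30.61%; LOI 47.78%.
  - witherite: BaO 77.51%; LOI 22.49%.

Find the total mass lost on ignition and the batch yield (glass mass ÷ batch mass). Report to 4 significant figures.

LOI loss = 57.00 lb; glass = 423.9 lb; yield = 88.15%

Working values are displayed with 4-significant-figure rounding alongside each step. All internal work runs at exact precision throughout. Every reported result sees exactly one rounding. The derived quantities are recomputed from the batch weights at 423.9 lb of glass in full float precision (net glass mass, LOI, six oxide percentages, the totals, the yield) precisely as stated by either problem or answer.
Ignition loss by material:
  albite: 272.9 × 0.01310 = 3.575 lb
  talc: 82.07 × 0.04930 = 4.046 lb
  magnesium carbonate: 26.42 × 0.5192 = 13.72 lb
  Al(OH)3: 23.70 × 0.3521 = 8.345 lb
  dolomitic limestone: 40.58 × 0.4778 = 19.39 lb
  witherite: 35.24 × 0.2249 = 7.925 lb
Total LOI = 57.00 lb
Glass = batch − LOI = 480.9 − 57.00 = 423.9 lb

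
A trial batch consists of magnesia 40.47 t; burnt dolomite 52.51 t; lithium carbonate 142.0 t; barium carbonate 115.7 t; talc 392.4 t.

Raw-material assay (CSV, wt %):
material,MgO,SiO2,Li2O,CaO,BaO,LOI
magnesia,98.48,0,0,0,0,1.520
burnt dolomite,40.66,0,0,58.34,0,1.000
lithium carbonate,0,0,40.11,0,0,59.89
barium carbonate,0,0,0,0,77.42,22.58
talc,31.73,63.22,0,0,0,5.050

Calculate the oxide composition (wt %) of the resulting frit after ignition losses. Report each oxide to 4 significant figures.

All internal work maintains exact precision through the solve; mid-chain values are printed (rounded to 4 significant figures) across the worked steps — each reported value carries a single rounding — the derived quantities (the totals, net glass mass, yield, ignition loss, five oxide percentages) are rebuilt from the batch weights for 611.0 t of glass in full precision, as they appear in the question or the answer.
Delivered oxide masses:
  MgO: 40.47·0.9848 + 52.51·0.4066 + 392.4·0.3173 = 185.7 t
  SiO2: 392.4·0.6322 = 248.1 t
  Li2O: 142.0·0.4011 = 56.96 t
  CaO: 52.51·0.5834 = 30.63 t
  BaO: 115.7·0.7742 = 89.57 t
LOI: 40.47·0.01520 + 52.51·0.01000 + 142.0·0.5989 + 115.7·0.2258 + 392.4·0.05050 = 132.1 t
Net of LOI, the glass mass = 743.1 − 132.1 = 611.0 t (= the summed oxide contributions)
each wt % is 100 × oxide ÷ glass

Glass mass = 611.0 t (batch 743.1 − LOI 132.1).
Composition: MgO 30.40%, SiO2 40.60%, Li2O 9.322%, CaO 5.014%, BaO 14.66%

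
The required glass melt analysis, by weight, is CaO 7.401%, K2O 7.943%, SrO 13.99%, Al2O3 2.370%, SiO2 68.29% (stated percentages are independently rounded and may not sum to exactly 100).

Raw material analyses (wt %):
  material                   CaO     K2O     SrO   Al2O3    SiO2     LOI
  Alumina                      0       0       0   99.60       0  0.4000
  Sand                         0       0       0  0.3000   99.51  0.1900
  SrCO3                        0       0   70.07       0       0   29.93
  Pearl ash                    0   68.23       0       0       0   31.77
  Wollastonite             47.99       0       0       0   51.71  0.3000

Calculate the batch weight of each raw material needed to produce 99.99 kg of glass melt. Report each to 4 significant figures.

Mid-chain values are shown, rounded to 4 significant figures, on the page — every computation holds full float precision all the way through; every reported figure takes just one rounding — derived quantities (five oxide percentages, net glass mass, the totals, the yield, ignition loss) are re-derived at exact precision from the weighed amounts per 99.99 kg of glass, exactly as printed in either problem or answer.
Oxide mass targets, per 99.99 kg glass melt:
  CaO: 7.401% × 99.99 = 7.400 kg
  K2O: 7.943% × 99.99 = 7.942 kg
  SrO: 13.99% × 99.99 = 13.99 kg
  Al2O3: 2.370% × 99.99 = 2.370 kg
  SiO2: 68.29% × 99.99 = 68.28 kg
Sums-versus-targets review with the batch weights as given, for the quoted basis mass (sums match the target masses up to rounding of the answer):
  CaO: 15.42·0.4799 = 7.400 kg (target 7.400 kg)
  K2O: 11.64·0.6823 = 7.942 kg (target 7.942 kg)
  SrO: 19.96·0.7007 = 13.99 kg (target 13.99 kg)
  Al2O3: 2.197·0.9960 + 60.61·0.003000 = 2.370 kg (target 2.370 kg)
  SiO2: 60.61·0.9951 + 15.42·0.5171 = 68.29 kg (target 68.28 kg)
Glass-mass closure: whole batch net of LOI = 99.98 kg (targets for the oxides total 99.98 kg; versus the stated basis of 99.99 kg — deltas are rounding alone).
Batch total: Σ batch = 109.8 kg; ignition loss, Σ(batch × LOI) = 9.842 kg; as yield: glass ÷ batch → 91.04%.

Batch per 99.99 kg glass melt:
  Alumina: 2.197 kg
  Sand: 60.61 kg
  SrCO3: 19.96 kg
  Pearl ash: 11.64 kg
  Wollastonite: 15.42 kg
Total batch = 109.8 kg; LOI loss = 9.842 kg; yield = 91.04%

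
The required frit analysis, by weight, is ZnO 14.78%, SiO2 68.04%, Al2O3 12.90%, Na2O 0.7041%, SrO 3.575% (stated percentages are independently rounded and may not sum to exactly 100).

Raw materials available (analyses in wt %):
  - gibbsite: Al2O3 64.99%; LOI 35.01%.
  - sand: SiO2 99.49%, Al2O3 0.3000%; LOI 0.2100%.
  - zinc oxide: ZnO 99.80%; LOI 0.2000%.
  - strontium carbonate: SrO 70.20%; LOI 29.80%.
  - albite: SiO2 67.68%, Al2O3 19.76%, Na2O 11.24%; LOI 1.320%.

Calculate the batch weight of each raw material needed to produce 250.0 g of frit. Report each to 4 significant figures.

Values along the way are printed, rounded to four significant digits, in the printout. Every computation holds exact precision in all steps. Each reported value is rounded exactly once. The derived quantities (net glass mass, the five compositions, LOI, totals, the yield) are rebuilt from the batch weights on 250.0 g of glass in full precision exactly as printed in the question or the answer.
Per-oxide target masses for 250.0 g frit:
  ZnO: 14.78% × 250.0 = 36.95 g
  SiO2: 68.04% × 250.0 = 170.1 g
  Al2O3: 12.90% × 250.0 = 32.25 g
  Na2O: 0.7041% × 250.0 = 1.760 g
  SrO: 3.575% × 250.0 = 8.938 g
Mass-balance tally per oxide using the reported weights, against the basis in use (every target is met by its sum once rounding is allowed for):
  ZnO: 37.02·0.9980 = 36.95 g (target 36.95 g)
  SiO2: 160.3·0.9949 + 15.66·0.6768 = 170.1 g (target 170.1 g)
  Al2O3: 44.12·0.6499 + 160.3·0.003000 + 15.66·0.1976 = 32.25 g (target 32.25 g)
  Na2O: 15.66·0.1124 = 1.760 g (target 1.760 g)
  SrO: 12.73·0.7020 = 8.936 g (target 8.938 g)
Glass-mass sanity pass: the batch minus its LOI: 250.0 g (targets for the oxides total 250.0 g; against the stated basis, 250.0 g — a pure rounding effect).
Adding the batch up: Σ batch = 269.8 g; loss to ignition Σ batch·LOI = 19.86 g; as yield: glass ÷ batch → 92.64%.

Batch per 250.0 g frit:
  gibbsite: 44.12 g
  sand: 160.3 g
  zinc oxide: 37.02 g
  strontium carbonate: 12.73 g
  albite: 15.66 g
Total batch = 269.8 g; LOI loss = 19.86 g; yield = 92.64%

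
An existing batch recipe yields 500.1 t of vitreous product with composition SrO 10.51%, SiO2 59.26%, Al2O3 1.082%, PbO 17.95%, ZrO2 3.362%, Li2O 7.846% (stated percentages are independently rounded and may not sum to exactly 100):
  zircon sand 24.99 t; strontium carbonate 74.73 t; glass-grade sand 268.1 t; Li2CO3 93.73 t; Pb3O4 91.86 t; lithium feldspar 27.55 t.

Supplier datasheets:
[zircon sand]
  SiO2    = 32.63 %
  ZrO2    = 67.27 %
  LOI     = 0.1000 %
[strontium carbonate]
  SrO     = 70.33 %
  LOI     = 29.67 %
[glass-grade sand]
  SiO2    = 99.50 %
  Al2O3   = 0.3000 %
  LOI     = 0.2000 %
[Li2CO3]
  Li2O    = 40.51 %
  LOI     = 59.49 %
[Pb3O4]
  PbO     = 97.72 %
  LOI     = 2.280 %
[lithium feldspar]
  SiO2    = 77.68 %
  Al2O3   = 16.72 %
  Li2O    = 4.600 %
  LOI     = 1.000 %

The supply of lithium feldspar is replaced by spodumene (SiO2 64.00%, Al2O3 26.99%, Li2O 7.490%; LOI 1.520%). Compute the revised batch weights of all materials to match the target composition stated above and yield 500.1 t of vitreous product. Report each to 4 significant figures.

The working math runs at full float precision at every stage; values along the way are printed, rounded to 4 significant digits, when written out — exactly one rounding lands on each reported value — derived quantities, including the six compositions, the yield, ignition loss, totals, glass mass, are computed starting from the weights for 500.1 t of glass in full precision as given in the problem or answer text.
Target oxide masses per 500.1 t vitreous product:
  SrO: 10.51% × 500.1 = 52.56 t
  SiO2: 59.26% × 500.1 = 296.4 t
  Al2O3: 1.082% × 500.1 = 5.411 t
  PbO: 17.95% × 500.1 = 89.77 t
  ZrO2: 3.362% × 500.1 = 16.81 t
  Li2O: 7.846% × 500.1 = 39.24 t
Mass-balance tally per oxide given the weights on record, at the basis given (sum by sum, the targets are met within answer rounding):
  SrO: 74.73·0.7033 = 52.56 t (target 52.56 t)
  SiO2: 24.99·0.3263 + 278.7·0.9950 + 16.95·0.6400 = 296.3 t (target 296.4 t)
  Al2O3: 278.7·0.003000 + 16.95·0.2699 = 5.411 t (target 5.411 t)
  PbO: 91.86·0.9772 = 89.77 t (target 89.77 t)
  ZrO2: 24.99·0.6727 = 16.81 t (target 16.81 t)
  Li2O: 93.73·0.4051 + 16.95·0.07490 = 39.24 t (target 39.24 t)
Auditing the glass mass value: batch total minus LOI = 500.1 t (per-oxide target masses sum to 500.2 t; basis as stated: 500.1 t — any gap is answer rounding).
Batch grand total — Σ batch = 581.0 t; ignition loss, Σ(batch × LOI) = 80.87 t; the yield ratio, glass ÷ batch: 86.08%.

Revised batch per 500.1 t vitreous product:
  zircon sand: 24.99 t
  strontium carbonate: 74.73 t
  glass-grade sand: 278.7 t
  Li2CO3: 93.73 t
  Pb3O4: 91.86 t
  spodumene: 16.95 t
Total batch = 581.0 t; LOI loss = 80.87 t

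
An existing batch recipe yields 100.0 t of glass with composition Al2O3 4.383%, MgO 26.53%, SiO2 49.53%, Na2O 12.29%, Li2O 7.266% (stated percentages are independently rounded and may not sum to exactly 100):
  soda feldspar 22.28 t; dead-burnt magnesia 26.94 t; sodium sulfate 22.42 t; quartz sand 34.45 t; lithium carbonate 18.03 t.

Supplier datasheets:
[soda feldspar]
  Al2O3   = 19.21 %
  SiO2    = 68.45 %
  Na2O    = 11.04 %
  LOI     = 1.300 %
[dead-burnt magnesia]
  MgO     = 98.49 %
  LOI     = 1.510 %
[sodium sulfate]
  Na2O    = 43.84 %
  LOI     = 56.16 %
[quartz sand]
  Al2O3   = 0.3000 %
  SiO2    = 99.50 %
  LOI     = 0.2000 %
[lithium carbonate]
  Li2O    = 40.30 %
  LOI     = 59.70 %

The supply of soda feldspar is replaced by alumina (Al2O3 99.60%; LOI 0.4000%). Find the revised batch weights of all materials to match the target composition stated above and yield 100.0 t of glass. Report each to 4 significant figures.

Intermediates are shown rounded to 4 significant figures on the page; the working math keeps exact precision at every stage; each reported figure receives exactly one rounding; the derived quantities (ignition loss, the totals, glass mass, yield, five oxide percentages) are rebuilt using the weight values at 100.0 t of glass in full float precision, as quoted within question or answer.
Oxide mass targets, per 100.0 t glass:
  Al2O3: 4.383% × 100.0 = 4.383 t
  MgO: 26.53% × 100.0 = 26.53 t
  SiO2: 49.53% × 100.0 = 49.53 t
  Na2O: 12.29% × 100.0 = 12.29 t
  Li2O: 7.266% × 100.0 = 7.266 t
Per-oxide balance check from the weights as reported, versus the basis set out (delivered sums recover each target given rounding of the digits):
  Al2O3: 4.251·0.9960 + 49.78·0.003000 = 4.383 t (target 4.383 t)
  MgO: 26.94·0.9849 = 26.53 t (target 26.53 t)
  SiO2: 49.78·0.9950 = 49.53 t (target 49.53 t)
  Na2O: 28.03·0.4384 = 12.29 t (target 12.29 t)
  Li2O: 18.03·0.4030 = 7.266 t (target 7.266 t)
Glass-mass bookkeeping: batch Σ − ignition loss = 100.0 t (summing oxide targets gives 100.0 t; basis as stated: 100.0 t — a pure rounding effect).
Batch grand total — Σ batch = 127.0 t; loss to ignition Σ batch·LOI = 27.03 t; as yield: glass ÷ batch → 78.72%.

Revised batch per 100.0 t glass:
  alumina: 4.251 t
  dead-burnt magnesia: 26.94 t
  sodium sulfate: 28.03 t
  quartz sand: 49.78 t
  lithium carbonate: 18.03 t
Total batch = 127.0 t; LOI loss = 27.03 t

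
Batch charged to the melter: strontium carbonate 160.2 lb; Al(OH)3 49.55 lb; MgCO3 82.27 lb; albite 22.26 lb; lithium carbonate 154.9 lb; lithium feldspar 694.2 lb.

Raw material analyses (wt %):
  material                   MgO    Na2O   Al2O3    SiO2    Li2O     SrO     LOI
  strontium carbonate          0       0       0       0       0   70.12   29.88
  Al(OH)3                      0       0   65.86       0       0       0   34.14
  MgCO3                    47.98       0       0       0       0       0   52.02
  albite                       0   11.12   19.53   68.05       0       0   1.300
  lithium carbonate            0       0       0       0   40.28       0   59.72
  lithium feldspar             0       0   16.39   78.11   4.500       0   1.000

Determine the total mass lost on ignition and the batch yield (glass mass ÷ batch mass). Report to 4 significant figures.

The working math keeps full float precision throughout — the intermediate values are rounded to four significant digits when displayed. Each reported figure carries a single rounding. All derived quantities (totals, net glass mass, ignition loss, yield, the six compositions) are computed from the weighed amounts for 956.1 lb of glass at full float precision as written in question or answer.
Material-by-material LOI:
  strontium carbonate: 160.2 × 0.2988 = 47.87 lb
  Al(OH)3: 49.55 × 0.3414 = 16.92 lb
  MgCO3: 82.27 × 0.5202 = 42.80 lb
  albite: 22.26 × 0.01300 = 0.2894 lb
  lithium carbonate: 154.9 × 0.5972 = 92.51 lb
  lithium feldspar: 694.2 × 0.01000 = 6.942 lb
Total LOI = 207.3 lb
Glass = batch − LOI = 1163 − 207.3 = 956.1 lb

LOI loss = 207.3 lb; glass = 956.1 lb; yield = 82.18%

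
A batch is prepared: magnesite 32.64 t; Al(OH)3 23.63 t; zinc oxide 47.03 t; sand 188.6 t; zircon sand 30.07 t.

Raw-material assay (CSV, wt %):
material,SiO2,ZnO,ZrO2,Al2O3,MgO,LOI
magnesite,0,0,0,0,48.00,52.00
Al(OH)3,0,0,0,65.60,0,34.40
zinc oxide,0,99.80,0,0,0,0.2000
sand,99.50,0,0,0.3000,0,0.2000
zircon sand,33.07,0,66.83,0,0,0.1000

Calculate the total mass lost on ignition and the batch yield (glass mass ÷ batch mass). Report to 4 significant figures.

LOI loss = 25.60 t; glass = 296.4 t; yield = 92.05%

Intermediates are printed with 4-significant-digit rounding when written out — every computation carries full precision in every operation — each reported result is rounded only once. Derived quantities are rebuilt at full precision (the yield, the five compositions, totals, LOI, glass mass) using the weight values on 296.4 t of glass, exactly as printed in question or answer.
Material-by-material LOI:
  magnesite: 32.64 × 0.5200 = 16.97 t
  Al(OH)3: 23.63 × 0.3440 = 8.129 t
  zinc oxide: 47.03 × 0.002000 = 0.09406 t
  sand: 188.6 × 0.002000 = 0.3772 t
  zircon sand: 30.07 × 0.001000 = 0.03007 t
Total LOI = 25.60 t
Glass = batch − LOI = 322.0 − 25.60 = 296.4 t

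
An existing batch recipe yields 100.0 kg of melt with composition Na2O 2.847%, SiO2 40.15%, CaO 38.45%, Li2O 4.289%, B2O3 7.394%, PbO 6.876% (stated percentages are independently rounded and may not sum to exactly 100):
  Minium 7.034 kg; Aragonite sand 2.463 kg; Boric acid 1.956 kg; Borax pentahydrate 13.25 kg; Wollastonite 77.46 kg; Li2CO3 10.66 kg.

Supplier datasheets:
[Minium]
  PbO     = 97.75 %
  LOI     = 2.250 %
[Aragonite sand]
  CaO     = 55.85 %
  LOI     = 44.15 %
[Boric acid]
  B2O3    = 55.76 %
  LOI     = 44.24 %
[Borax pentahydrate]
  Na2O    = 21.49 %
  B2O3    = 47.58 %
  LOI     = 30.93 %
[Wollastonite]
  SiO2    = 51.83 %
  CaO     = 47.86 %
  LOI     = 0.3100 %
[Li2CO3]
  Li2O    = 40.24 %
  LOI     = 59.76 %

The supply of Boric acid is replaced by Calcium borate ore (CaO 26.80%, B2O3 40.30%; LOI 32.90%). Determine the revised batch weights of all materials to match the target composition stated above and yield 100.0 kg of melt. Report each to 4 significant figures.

All internal work holds full float precision all the way through — rounding to 4 significant digits governs each mid-chain value as shown. Exactly one rounding goes into each reported result; all derived quantities are recomputed using the weight values at 100.0 kg of glass in exact precision (totals, net glass mass, the six compositions, the yield, ignition loss) exactly as printed in question or answer.
The oxide mass targets at 100.0 kg melt:
  Na2O: 2.847% × 100.0 = 2.847 kg
  SiO2: 40.15% × 100.0 = 40.15 kg
  CaO: 38.45% × 100.0 = 38.45 kg
  Li2O: 4.289% × 100.0 = 4.289 kg
  B2O3: 7.394% × 100.0 = 7.394 kg
  PbO: 6.876% × 100.0 = 6.876 kg
Per-oxide balance check on the weights just shown, versus the basis set out (every target is met by its sum inside rounding margins):
  Na2O: 13.25·0.2149 = 2.847 kg (target 2.847 kg)
  SiO2: 77.46·0.5183 = 40.15 kg (target 40.15 kg)
  CaO: 1.164·0.5585 + 2.706·0.2680 + 77.46·0.4786 = 38.45 kg (target 38.45 kg)
  Li2O: 10.66·0.4024 = 4.290 kg (target 4.289 kg)
  B2O3: 2.706·0.4030 + 13.25·0.4758 = 7.395 kg (target 7.394 kg)
  PbO: 7.034·0.9775 = 6.876 kg (target 6.876 kg)
Glass-mass bookkeeping: whole batch net of LOI = 100.0 kg (targets for the oxides total 100.0 kg; basis as stated: 100.0 kg — differing by rounding only).
Whole-batch sum: Σ batch = 112.3 kg; the LOI term Σ batch·LOI equals 12.27 kg; the yield ratio, glass ÷ batch: 89.07%.

Revised batch per 100.0 kg melt:
  Minium: 7.034 kg
  Aragonite sand: 1.164 kg
  Calcium borate ore: 2.706 kg
  Borax pentahydrate: 13.25 kg
  Wollastonite: 77.46 kg
  Li2CO3: 10.66 kg
Total batch = 112.3 kg; LOI loss = 12.27 kg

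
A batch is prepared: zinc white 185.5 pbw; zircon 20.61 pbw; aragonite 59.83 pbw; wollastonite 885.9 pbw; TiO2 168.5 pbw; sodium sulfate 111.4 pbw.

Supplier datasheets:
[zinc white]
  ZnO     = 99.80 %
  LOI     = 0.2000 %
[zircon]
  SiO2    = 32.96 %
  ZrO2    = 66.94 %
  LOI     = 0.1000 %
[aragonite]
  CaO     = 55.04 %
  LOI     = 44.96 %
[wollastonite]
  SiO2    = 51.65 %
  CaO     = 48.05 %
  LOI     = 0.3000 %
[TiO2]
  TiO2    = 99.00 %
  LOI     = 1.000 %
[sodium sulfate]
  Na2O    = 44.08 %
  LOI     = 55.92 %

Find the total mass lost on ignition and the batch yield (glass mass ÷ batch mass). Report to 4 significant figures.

LOI loss = 93.93 pbw; glass = 1338 pbw; yield = 93.44%

Mid-chain values are displayed rounded off to 4 significant figures on the page; the whole derivation carries exact precision throughout. A single rounding completes each reported value; derived quantities (totals, six oxide percentages, ignition loss, glass mass, yield) are carried at full float precision from the batch weights on 1338 pbw of glass as written in the problem or the answer.
Ignition loss by material:
  zinc white: 185.5 × 0.002000 = 0.3710 pbw
  zircon: 20.61 × 0.001000 = 0.02061 pbw
  aragonite: 59.83 × 0.4496 = 26.90 pbw
  wollastonite: 885.9 × 0.003000 = 2.658 pbw
  TiO2: 168.5 × 0.01000 = 1.685 pbw
  sodium sulfate: 111.4 × 0.5592 = 62.29 pbw
Total LOI = 93.93 pbw
Glass = batch − LOI = 1432 − 93.93 = 1338 pbw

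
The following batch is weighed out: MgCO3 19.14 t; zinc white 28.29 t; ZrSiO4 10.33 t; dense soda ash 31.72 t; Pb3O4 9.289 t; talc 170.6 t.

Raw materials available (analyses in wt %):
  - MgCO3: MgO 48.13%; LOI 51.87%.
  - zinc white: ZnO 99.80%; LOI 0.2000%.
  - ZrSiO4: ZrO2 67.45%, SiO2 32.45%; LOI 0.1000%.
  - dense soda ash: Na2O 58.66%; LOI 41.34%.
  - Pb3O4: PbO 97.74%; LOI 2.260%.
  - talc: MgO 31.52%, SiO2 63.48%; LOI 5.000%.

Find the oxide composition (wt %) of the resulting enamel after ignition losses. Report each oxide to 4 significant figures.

Glass mass = 237.5 t (batch 269.4 − LOI 31.85).
Composition: PbO 3.822%, Na2O 7.834%, MgO 26.52%, ZrO2 2.933%, SiO2 47.01%, ZnO 11.89%

The intermediate values are displayed (rounded to four significant figures) in the printout. All internal work runs at full float precision at all times; each reported number receives exactly one rounding; derived quantities (LOI, the six compositions, the yield, net glass mass, totals) are rebuilt at exact precision starting from the weights on 237.5 t of glass, precisely as stated by the question or the answer.
Oxide-by-oxide delivered mass:
  PbO: 9.289·0.9774 = 9.079 t
  Na2O: 31.72·0.5866 = 18.61 t
  MgO: 19.14·0.4813 + 170.6·0.3152 = 62.99 t
  ZrO2: 10.33·0.6745 = 6.968 t
  SiO2: 10.33·0.3245 + 170.6·0.6348 = 111.6 t
  ZnO: 28.29·0.9980 = 28.23 t
LOI: 19.14·0.5187 + 28.29·0.002000 + 10.33·0.001000 + 31.72·0.4134 + 9.289·0.02260 + 170.6·0.05000 = 31.85 t
The glass mass, total less LOI, = 269.4 − 31.85 = 237.5 t (= Σ oxide masses)
each wt % is 100 × oxide ÷ glass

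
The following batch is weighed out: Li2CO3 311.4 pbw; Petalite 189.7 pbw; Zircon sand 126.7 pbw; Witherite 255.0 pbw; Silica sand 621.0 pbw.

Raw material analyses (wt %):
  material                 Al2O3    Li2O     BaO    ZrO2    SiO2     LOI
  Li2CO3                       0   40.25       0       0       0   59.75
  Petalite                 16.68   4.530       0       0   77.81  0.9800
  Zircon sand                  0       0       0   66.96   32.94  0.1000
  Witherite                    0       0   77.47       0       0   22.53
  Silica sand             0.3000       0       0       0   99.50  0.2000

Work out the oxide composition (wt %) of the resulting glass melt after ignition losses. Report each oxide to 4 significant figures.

Glass mass = 1257 pbw (batch 1504 − LOI 246.7).
Composition: Al2O3 2.665%, Li2O 10.65%, BaO 15.72%, ZrO2 6.749%, SiO2 64.22%

All internal work holds exact precision in every operation; the intermediate values are printed rounded to 4 significant figures as written; every reported figure is rounded a single time — the derived quantities, including totals, yield, the five compositions, glass mass, ignition loss, are carried from the batch weights per 1257 pbw of glass at exact precision, as given in the problem or the answer.
Oxide-by-oxide delivered mass:
  Al2O3: 189.7·0.1668 + 621.0·0.003000 = 33.50 pbw
  Li2O: 311.4·0.4025 + 189.7·0.04530 = 133.9 pbw
  BaO: 255.0·0.7747 = 197.5 pbw
  ZrO2: 126.7·0.6696 = 84.84 pbw
  SiO2: 189.7·0.7781 + 126.7·0.3294 + 621.0·0.9950 = 807.2 pbw
LOI: 311.4·0.5975 + 189.7·0.009800 + 126.7·0.001000 + 255.0·0.2253 + 621.0·0.002000 = 246.7 pbw
Glass mass = batch − LOI = 1504 − 246.7 = 1257 pbw (= the summed oxide contributions)
each oxide over glass, ×100, is wt %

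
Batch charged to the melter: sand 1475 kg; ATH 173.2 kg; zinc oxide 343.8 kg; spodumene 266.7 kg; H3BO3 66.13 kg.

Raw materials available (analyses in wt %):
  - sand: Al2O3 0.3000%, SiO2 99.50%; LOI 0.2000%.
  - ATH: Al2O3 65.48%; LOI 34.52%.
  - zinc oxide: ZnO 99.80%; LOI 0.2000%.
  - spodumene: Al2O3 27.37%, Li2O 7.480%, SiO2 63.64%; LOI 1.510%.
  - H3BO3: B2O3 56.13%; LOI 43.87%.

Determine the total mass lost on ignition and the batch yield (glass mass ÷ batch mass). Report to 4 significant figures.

LOI loss = 96.46 kg; glass = 2228 kg; yield = 95.85%

All arithmetic holds full float precision in all steps; intermediates are shown, rounded to four significant digits, when written out. Every reported value carries a single rounding. Derived quantities are recomputed at full precision (ignition loss, the totals, the five compositions, glass mass, the yield) from the batch weights on 2228 kg of glass as they appear in question or answer.
LOI of each material in turn:
  sand: 1475 × 0.002000 = 2.950 kg
  ATH: 173.2 × 0.3452 = 59.79 kg
  zinc oxide: 343.8 × 0.002000 = 0.6876 kg
  spodumene: 266.7 × 0.01510 = 4.027 kg
  H3BO3: 66.13 × 0.4387 = 29.01 kg
Total LOI = 96.46 kg
Glass = batch − LOI = 2325 − 96.46 = 2228 kg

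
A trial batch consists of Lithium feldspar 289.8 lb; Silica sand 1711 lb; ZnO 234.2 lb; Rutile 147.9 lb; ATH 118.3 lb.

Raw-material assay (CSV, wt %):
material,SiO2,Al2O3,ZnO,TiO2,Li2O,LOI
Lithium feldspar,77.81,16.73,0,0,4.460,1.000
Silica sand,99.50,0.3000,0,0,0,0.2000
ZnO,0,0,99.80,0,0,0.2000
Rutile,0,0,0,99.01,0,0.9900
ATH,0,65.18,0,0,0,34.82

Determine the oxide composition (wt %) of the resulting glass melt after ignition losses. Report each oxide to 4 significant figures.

Glass mass = 2452 lb (batch 2501 − LOI 49.44).
Composition: SiO2 78.64%, Al2O3 5.332%, ZnO 9.533%, TiO2 5.973%, Li2O 0.5272%

All internal work keeps full precision end to end — rounding to four significant digits governs every mid-chain value as shown. Every reported value is rounded exactly once; all derived quantities (ignition loss, totals, five oxide percentages, glass mass, the yield) are computed from the batch weights per 2452 lb of glass in exact precision as given in problem or answer.
Oxide masses out of the charge:
  SiO2: 289.8·0.7781 + 1711·0.9950 = 1928 lb
  Al2O3: 289.8·0.1673 + 1711·0.003000 + 118.3·0.6518 = 130.7 lb
  ZnO: 234.2·0.9980 = 233.7 lb
  TiO2: 147.9·0.9901 = 146.4 lb
  Li2O: 289.8·0.04460 = 12.93 lb
LOI: 289.8·0.01000 + 1711·0.002000 + 234.2·0.002000 + 147.9·0.009900 + 118.3·0.3482 = 49.44 lb
The glass mass, total less LOI, = 2501 − 49.44 = 2452 lb (= Σ oxide masses)
wt %: oxide over glass, times 100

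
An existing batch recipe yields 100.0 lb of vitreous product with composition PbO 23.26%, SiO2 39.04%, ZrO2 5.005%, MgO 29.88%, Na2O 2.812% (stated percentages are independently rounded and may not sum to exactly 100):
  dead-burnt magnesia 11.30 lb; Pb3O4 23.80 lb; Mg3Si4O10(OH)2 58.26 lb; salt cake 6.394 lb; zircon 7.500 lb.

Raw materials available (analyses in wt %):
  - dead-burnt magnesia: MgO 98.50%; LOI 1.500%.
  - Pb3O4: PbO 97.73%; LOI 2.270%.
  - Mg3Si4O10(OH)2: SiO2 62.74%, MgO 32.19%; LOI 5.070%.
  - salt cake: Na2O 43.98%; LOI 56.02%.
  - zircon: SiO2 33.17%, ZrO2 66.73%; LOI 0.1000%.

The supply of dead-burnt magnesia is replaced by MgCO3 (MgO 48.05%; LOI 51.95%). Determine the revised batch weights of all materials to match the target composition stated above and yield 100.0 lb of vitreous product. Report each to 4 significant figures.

Revised batch per 100.0 lb vitreous product:
  MgCO3: 23.16 lb
  Pb3O4: 23.80 lb
  Mg3Si4O10(OH)2: 58.26 lb
  salt cake: 6.394 lb
  zircon: 7.500 lb
Total batch = 119.1 lb; LOI loss = 19.12 lb

Rounding to 4 significant digits governs each in-between result as shown. The whole derivation carries full float precision in all steps. Exactly one rounding lands on each reported figure — the derived quantities, including ignition loss, net glass mass, the totals, the five compositions, yield, are rebuilt starting from the weights for 100.0 lb of glass in full precision exactly as printed in the problem or answer text.
Target oxide masses per 100.0 lb vitreous product:
  PbO: 23.26% × 100.0 = 23.26 lb
  SiO2: 39.04% × 100.0 = 39.04 lb
  ZrO2: 5.005% × 100.0 = 5.005 lb
  MgO: 29.88% × 100.0 = 29.88 lb
  Na2O: 2.812% × 100.0 = 2.812 lb
Oxide-by-oxide audit from the weights as reported, versus the basis set out (every target is met by its sum modulo rounding of the values):
  PbO: 23.80·0.9773 = 23.26 lb (target 23.26 lb)
  SiO2: 58.26·0.6274 + 7.500·0.3317 = 39.04 lb (target 39.04 lb)
  ZrO2: 7.500·0.6673 = 5.005 lb (target 5.005 lb)
  MgO: 23.16·0.4805 + 58.26·0.3219 = 29.88 lb (target 29.88 lb)
  Na2O: 6.394·0.4398 = 2.812 lb (target 2.812 lb)
Glass mass check: batch Σ − ignition loss = 100.0 lb (summing oxide targets gives 100.0 lb; with the basis standing at 100.0 lb — gaps are rounding artifacts).
Batch total: Σ batch = 119.1 lb; loss to ignition Σ batch·LOI = 19.12 lb; the yield ratio, glass ÷ batch: 83.95%.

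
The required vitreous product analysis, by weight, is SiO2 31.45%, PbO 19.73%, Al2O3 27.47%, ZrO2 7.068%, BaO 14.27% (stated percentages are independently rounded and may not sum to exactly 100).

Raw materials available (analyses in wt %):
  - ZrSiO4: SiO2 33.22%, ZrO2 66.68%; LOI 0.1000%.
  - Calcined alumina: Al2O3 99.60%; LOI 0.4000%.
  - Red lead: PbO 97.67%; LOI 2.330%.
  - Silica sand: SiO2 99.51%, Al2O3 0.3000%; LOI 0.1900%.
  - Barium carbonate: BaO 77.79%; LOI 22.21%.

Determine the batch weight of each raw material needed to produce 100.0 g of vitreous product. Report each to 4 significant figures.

Batch per 100.0 g vitreous product:
  ZrSiO4: 10.60 g
  Calcined alumina: 27.50 g
  Red lead: 20.20 g
  Silica sand: 28.07 g
  Barium carbonate: 18.34 g
Total batch = 104.7 g; LOI loss = 4.718 g; yield = 95.49%

The intermediate values are printed, with 4-significant-figure rounding, at each printed step — all internal work carries exact precision throughout. Exactly one rounding lands on each reported figure. Derived quantities are computed from the weighed amounts on 100.0 g of glass at full float precision (net glass mass, totals, yield, LOI, the five compositions) exactly as shown in question or answer.
The oxide mass targets at 100.0 g vitreous product:
  SiO2: 31.45% × 100.0 = 31.45 g
  PbO: 19.73% × 100.0 = 19.73 g
  Al2O3: 27.47% × 100.0 = 27.47 g
  ZrO2: 7.068% × 100.0 = 7.068 g
  BaO: 14.27% × 100.0 = 14.27 g
Sums-versus-targets review with the batch weights as given, against the basis in use (oxide sums agree with the targets modulo rounding of the values):
  SiO2: 10.60·0.3322 + 28.07·0.9951 = 31.45 g (target 31.45 g)
  PbO: 20.20·0.9767 = 19.73 g (target 19.73 g)
  Al2O3: 27.50·0.9960 + 28.07·0.003000 = 27.47 g (target 27.47 g)
  ZrO2: 10.60·0.6668 = 7.068 g (target 7.068 g)
  BaO: 18.34·0.7779 = 14.27 g (target 14.27 g)
The glass-mass cross-check: total batch − LOI = 99.99 g (summing oxide targets gives 99.99 g; stated basis 100.0 g — deltas are rounding alone).
Whole-batch sum: Σ batch = 104.7 g; ignition loss, Σ(batch × LOI) = 4.718 g; the yield ratio, glass ÷ batch: 95.49%.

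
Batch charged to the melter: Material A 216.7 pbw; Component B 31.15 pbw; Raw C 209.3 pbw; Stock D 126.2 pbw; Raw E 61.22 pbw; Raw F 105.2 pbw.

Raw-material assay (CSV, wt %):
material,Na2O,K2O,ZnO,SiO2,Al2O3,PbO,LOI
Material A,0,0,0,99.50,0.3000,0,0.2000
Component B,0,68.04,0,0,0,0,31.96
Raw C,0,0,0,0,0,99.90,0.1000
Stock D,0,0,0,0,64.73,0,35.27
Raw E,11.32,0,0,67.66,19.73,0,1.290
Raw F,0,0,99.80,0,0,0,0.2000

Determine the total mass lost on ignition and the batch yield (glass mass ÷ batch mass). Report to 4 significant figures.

Intermediates are shown, rounded to four significant figures, on the page. All internal work runs at exact precision through the solve. Every reported number is rounded only once — derived quantities, which include yield, six oxide percentages, LOI, totals, net glass mass, are computed at exact precision, as written in the question or the answer, using the weight values at 693.7 pbw of glass.
Material-by-material LOI:
  Material A: 216.7 × 0.002000 = 0.4334 pbw
  Component B: 31.15 × 0.3196 = 9.956 pbw
  Raw C: 209.3 × 0.001000 = 0.2093 pbw
  Stock D: 126.2 × 0.3527 = 44.51 pbw
  Raw E: 61.22 × 0.01290 = 0.7897 pbw
  Raw F: 105.2 × 0.002000 = 0.2104 pbw
Total LOI = 56.11 pbw
Glass = batch − LOI = 749.8 − 56.11 = 693.7 pbw

LOI loss = 56.11 pbw; glass = 693.7 pbw; yield = 92.52%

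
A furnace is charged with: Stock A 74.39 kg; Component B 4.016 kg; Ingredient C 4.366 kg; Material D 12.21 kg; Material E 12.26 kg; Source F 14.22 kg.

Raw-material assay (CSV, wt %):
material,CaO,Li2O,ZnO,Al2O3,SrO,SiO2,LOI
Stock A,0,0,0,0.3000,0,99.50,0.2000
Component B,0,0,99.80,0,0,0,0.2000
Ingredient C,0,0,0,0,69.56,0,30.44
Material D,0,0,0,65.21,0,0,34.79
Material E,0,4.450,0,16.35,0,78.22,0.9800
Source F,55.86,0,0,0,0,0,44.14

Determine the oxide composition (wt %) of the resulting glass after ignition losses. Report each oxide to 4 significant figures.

Glass mass = 109.3 kg (batch 121.5 − LOI 12.13).
Composition: CaO 7.265%, Li2O 0.4990%, ZnO 3.666%, Al2O3 9.320%, SrO 2.778%, SiO2 76.47%

The whole derivation runs at full precision all the way through. The intermediate values are displayed with 4-significant-figure rounding as written. Each reported result receives exactly one rounding. The derived quantities (LOI, the yield, net glass mass, totals, the six compositions) are computed from the batch weights on 109.3 kg of glass in exact precision, as written in problem or answer.
Delivered oxide masses:
  CaO: 14.22·0.5586 = 7.943 kg
  Li2O: 12.26·0.04450 = 0.5456 kg
  ZnO: 4.016·0.9980 = 4.008 kg
  Al2O3: 74.39·0.003000 + 12.21·0.6521 + 12.26·0.1635 = 10.19 kg
  SrO: 4.366·0.6956 = 3.037 kg
  SiO2: 74.39·0.9950 + 12.26·0.7822 = 83.61 kg
LOI: 74.39·0.002000 + 4.016·0.002000 + 4.366·0.3044 + 12.21·0.3479 + 12.26·0.009800 + 14.22·0.4414 = 12.13 kg
Glass mass = batch − LOI = 121.5 − 12.13 = 109.3 kg (consistent with Σ oxide mass)
wt % = 100 × oxide mass / glass mass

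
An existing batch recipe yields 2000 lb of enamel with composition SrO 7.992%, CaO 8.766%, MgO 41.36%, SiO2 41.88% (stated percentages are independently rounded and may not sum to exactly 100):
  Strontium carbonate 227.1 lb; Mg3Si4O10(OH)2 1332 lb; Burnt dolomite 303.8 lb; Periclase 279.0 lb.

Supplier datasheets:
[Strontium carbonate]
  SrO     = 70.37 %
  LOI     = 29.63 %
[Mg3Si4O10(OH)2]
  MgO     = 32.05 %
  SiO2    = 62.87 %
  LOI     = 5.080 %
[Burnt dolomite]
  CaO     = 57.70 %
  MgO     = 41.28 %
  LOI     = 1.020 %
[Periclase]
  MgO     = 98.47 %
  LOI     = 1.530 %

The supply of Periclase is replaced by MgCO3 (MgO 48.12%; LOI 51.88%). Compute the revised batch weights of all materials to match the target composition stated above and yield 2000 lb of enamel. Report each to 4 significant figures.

Mid-chain values appear rounded to 4 significant figures between the steps; all arithmetic runs at full float precision at all times — exactly one rounding goes into each reported result — all derived quantities (glass mass, four oxide percentages, the totals, ignition loss, the yield) are carried at full precision using the weight values per 2000 lb of glass, exactly as shown in the problem or answer text.
Oxide-by-oxide targets in 2000 lb enamel:
  SrO: 7.992% × 2000 = 159.8 lb
  CaO: 8.766% × 2000 = 175.3 lb
  MgO: 41.36% × 2000 = 827.2 lb
  SiO2: 41.88% × 2000 = 837.6 lb
Sums-versus-targets review per the reported batch figures, on the stated basis (delivered sums recover each target once rounding is allowed for):
  SrO: 227.1·0.7037 = 159.8 lb (target 159.8 lb)
  CaO: 303.8·0.5770 = 175.3 lb (target 175.3 lb)
  MgO: 1332·0.3205 + 303.8·0.4128 + 571.0·0.4812 = 827.1 lb (target 827.2 lb)
  SiO2: 1332·0.6287 = 837.4 lb (target 837.6 lb)
The glass-mass cross-check: whole batch net of LOI = 2000 lb (the targets, summed, come to 2000 lb; with the basis standing at 2000 lb — differing by rounding only).
Batch total: Σ batch = 2434 lb; the LOI term Σ batch·LOI equals 434.3 lb; glass ÷ batch gives a yield of 82.16%.

Revised batch per 2000 lb enamel:
  Strontium carbonate: 227.1 lb
  Mg3Si4O10(OH)2: 1332 lb
  Burnt dolomite: 303.8 lb
  MgCO3: 571.0 lb
Total batch = 2434 lb; LOI loss = 434.3 lb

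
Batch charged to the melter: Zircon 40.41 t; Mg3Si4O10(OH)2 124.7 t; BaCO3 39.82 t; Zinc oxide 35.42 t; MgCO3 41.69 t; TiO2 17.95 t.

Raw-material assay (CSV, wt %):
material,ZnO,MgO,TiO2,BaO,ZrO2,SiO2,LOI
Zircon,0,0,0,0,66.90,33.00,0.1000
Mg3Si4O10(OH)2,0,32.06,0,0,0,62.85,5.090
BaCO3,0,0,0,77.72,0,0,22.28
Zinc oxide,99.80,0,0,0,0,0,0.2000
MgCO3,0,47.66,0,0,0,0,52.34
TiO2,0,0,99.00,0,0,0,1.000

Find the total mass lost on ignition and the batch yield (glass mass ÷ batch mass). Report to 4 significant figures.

LOI loss = 37.33 t; glass = 262.7 t; yield = 87.56%

Intermediates appear with 4-significant-digit rounding on the page. The working math runs at full precision through every step. Every reported value takes just one rounding; derived quantities (glass mass, yield, six oxide percentages, LOI, the totals) are rebuilt starting from the weights at 262.7 t of glass in full float precision as set out in either problem or answer.
Ignition loss by material:
  Zircon: 40.41 × 0.001000 = 0.04041 t
  Mg3Si4O10(OH)2: 124.7 × 0.05090 = 6.347 t
  BaCO3: 39.82 × 0.2228 = 8.872 t
  Zinc oxide: 35.42 × 0.002000 = 0.07084 t
  MgCO3: 41.69 × 0.5234 = 21.82 t
  TiO2: 17.95 × 0.01000 = 0.1795 t
Total LOI = 37.33 t
Glass = batch − LOI = 300.0 − 37.33 = 262.7 t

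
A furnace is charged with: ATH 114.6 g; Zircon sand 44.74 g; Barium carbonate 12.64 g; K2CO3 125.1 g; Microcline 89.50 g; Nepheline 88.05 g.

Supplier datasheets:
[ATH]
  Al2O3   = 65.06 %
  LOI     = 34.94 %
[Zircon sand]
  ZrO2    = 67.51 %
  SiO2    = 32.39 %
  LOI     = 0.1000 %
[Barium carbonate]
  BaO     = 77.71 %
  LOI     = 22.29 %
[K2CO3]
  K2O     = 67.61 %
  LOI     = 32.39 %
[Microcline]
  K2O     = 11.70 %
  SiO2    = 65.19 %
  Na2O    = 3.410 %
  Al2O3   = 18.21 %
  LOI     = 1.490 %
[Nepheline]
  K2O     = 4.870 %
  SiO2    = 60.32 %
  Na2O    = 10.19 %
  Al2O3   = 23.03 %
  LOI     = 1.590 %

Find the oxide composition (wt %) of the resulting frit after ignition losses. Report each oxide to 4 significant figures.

Intermediates appear rounded to four significant figures as written. The working math maintains exact precision at every stage; exactly one rounding goes into each reported result; derived quantities are recomputed using the weight values at 388.5 g of glass in full float precision (ignition loss, the totals, six oxide percentages, net glass mass, yield) as written in the problem or the answer.
Oxide-by-oxide delivered mass:
  ZrO2: 44.74·0.6751 = 30.20 g
  BaO: 12.64·0.7771 = 9.823 g
  K2O: 125.1·0.6761 + 89.50·0.1170 + 88.05·0.04870 = 99.34 g
  SiO2: 44.74·0.3239 + 89.50·0.6519 + 88.05·0.6032 = 125.9 g
  Na2O: 89.50·0.03410 + 88.05·0.1019 = 12.02 g
  Al2O3: 114.6·0.6506 + 89.50·0.1821 + 88.05·0.2303 = 111.1 g
LOI: 114.6·0.3494 + 44.74·0.001000 + 12.64·0.2229 + 125.1·0.3239 + 89.50·0.01490 + 88.05·0.01590 = 86.16 g
Resulting glass, batch − LOI: 474.6 − 86.16 = 388.5 g (equal to the oxide-mass sum)
wt % = oxide mass / glass mass × 100

Glass mass = 388.5 g (batch 474.6 − LOI 86.16).
Composition: ZrO2 7.775%, BaO 2.529%, K2O 25.57%, SiO2 32.42%, Na2O 3.095%, Al2O3 28.61%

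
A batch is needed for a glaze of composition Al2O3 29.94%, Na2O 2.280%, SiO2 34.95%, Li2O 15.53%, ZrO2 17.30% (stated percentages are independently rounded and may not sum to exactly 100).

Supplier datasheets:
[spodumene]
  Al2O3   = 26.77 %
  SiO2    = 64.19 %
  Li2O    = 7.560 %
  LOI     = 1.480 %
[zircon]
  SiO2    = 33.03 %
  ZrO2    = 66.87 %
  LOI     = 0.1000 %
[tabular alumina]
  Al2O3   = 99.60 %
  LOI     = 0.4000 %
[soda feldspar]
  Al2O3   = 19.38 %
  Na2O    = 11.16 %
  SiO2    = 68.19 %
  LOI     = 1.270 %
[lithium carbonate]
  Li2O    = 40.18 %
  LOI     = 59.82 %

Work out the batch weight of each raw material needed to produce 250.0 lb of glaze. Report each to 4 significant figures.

Batch per 250.0 lb glaze:
  spodumene: 48.58 lb
  zircon: 64.68 lb
  tabular alumina: 52.16 lb
  soda feldspar: 51.08 lb
  lithium carbonate: 87.49 lb
Total batch = 304.0 lb; LOI loss = 53.98 lb; yield = 82.24%

Mid-chain values appear (rounded to four significant digits) in the working; the working math carries full precision through every step — a single rounding completes each reported result; all derived quantities (the five compositions, net glass mass, totals, yield, ignition loss) are carried from the batch weights for 250.0 lb of glass in full float precision, exactly as printed in the question or the answer.
Oxide-by-oxide targets in 250.0 lb glaze:
  Al2O3: 29.94% × 250.0 = 74.85 lb
  Na2O: 2.280% × 250.0 = 5.700 lb
  SiO2: 34.95% × 250.0 = 87.38 lb
  Li2O: 15.53% × 250.0 = 38.83 lb
  ZrO2: 17.30% × 250.0 = 43.25 lb
Balance tally, oxide-wise, given the weights on record, against the basis in use (each sum matches its target mass net of answer rounding effects):
  Al2O3: 48.58·0.2677 + 52.16·0.9960 + 51.08·0.1938 = 74.86 lb (target 74.85 lb)
  Na2O: 51.08·0.1116 = 5.701 lb (target 5.700 lb)
  SiO2: 48.58·0.6419 + 64.68·0.3303 + 51.08·0.6819 = 87.38 lb (target 87.38 lb)
  Li2O: 48.58·0.07560 + 87.49·0.4018 = 38.83 lb (target 38.83 lb)
  ZrO2: 64.68·0.6687 = 43.25 lb (target 43.25 lb)
The glass-mass cross-check: total batch − LOI = 250.0 lb (the Σ of target masses is 250.0 lb; stated basis 250.0 lb — deltas are rounding alone).
Total batch = Σ batch = 304.0 lb; the LOI term Σ batch·LOI equals 53.98 lb; as yield: glass ÷ batch → 82.24%.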